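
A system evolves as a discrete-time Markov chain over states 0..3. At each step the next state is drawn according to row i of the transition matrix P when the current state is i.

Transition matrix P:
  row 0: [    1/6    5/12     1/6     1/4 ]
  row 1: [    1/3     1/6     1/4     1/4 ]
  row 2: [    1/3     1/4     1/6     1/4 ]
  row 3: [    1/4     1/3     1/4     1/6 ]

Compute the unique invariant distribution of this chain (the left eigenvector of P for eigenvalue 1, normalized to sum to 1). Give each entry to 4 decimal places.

Balance equations π_j = Σ_i π_i·P[i][j]:
  π_0 = 1/6·π_0 + 1/3·π_1 + 1/3·π_2 + 1/4·π_3
  π_1 = 5/12·π_0 + 1/6·π_1 + 1/4·π_2 + 1/3·π_3
  π_2 = 1/6·π_0 + 1/4·π_1 + 1/6·π_2 + 1/4·π_3
  normalize: π_0 + π_1 + π_2 + π_3 = 1
Solving the linear system gives exactly π = [7/26, 49/169, 71/338, 3/13].

π = [0.2692, 0.2899, 0.2101, 0.2308]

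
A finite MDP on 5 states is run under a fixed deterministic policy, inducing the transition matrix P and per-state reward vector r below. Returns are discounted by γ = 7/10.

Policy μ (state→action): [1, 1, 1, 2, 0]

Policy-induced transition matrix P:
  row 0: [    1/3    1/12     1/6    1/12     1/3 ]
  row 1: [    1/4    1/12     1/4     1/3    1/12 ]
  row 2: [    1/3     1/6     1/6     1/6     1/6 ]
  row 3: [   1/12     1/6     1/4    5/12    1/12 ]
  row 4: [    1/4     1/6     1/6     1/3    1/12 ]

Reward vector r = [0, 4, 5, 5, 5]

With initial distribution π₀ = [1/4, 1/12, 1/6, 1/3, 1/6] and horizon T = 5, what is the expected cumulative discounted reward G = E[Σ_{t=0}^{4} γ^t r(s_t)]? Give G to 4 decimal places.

t=0: π = [0.2500, 0.0833, 0.1667, 0.3333, 0.1667], E[r] = 3.6667, γ^t·E[r] = 3.666667, running G = 3.666667
t=1: π = [0.2292, 0.1389, 0.2014, 0.2708, 0.1597], E[r] = 3.7153, γ^t·E[r] = 2.600694, running G = 6.267361
t=2: π = [0.2407, 0.1360, 0.2008, 0.2650, 0.1574], E[r] = 3.6603, γ^t·E[r] = 1.793547, running G = 8.060909
t=3: π = [0.2426, 0.1353, 0.2001, 0.2618, 0.1603], E[r] = 3.6516, γ^t·E[r] = 1.252506, running G = 9.313414
t=4: π = [0.2433, 0.1352, 0.1998, 0.2611, 0.1607], E[r] = 3.6485, γ^t·E[r] = 0.876005, running G = 10.189420

G = 10.1894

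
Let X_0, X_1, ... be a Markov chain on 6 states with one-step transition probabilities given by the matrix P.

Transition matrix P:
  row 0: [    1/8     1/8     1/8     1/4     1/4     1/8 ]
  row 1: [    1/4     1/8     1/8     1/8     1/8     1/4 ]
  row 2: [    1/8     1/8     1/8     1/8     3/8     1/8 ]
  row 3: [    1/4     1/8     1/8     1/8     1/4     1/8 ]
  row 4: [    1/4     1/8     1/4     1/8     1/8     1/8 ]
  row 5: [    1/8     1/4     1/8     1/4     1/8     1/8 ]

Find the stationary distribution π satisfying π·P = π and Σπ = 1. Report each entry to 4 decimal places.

Balance equations π_j = Σ_i π_i·P[i][j]:
  π_0 = 1/8·π_0 + 1/4·π_1 + 1/8·π_2 + 1/4·π_3 + 1/4·π_4 + 1/8·π_5
  π_1 = 1/8·π_0 + 1/8·π_1 + 1/8·π_2 + 1/8·π_3 + 1/8·π_4 + 1/4·π_5
  π_2 = 1/8·π_0 + 1/8·π_1 + 1/8·π_2 + 1/8·π_3 + 1/4·π_4 + 1/8·π_5
  π_3 = 1/4·π_0 + 1/8·π_1 + 1/8·π_2 + 1/8·π_3 + 1/8·π_4 + 1/4·π_5
  π_4 = 1/4·π_0 + 1/8·π_1 + 3/8·π_2 + 1/4·π_3 + 1/8·π_4 + 1/8·π_5
  normalize: π_0 + π_1 + π_2 + π_3 + π_4 + π_5 = 1
Solving the linear system gives exactly π = [848/4473, 1/7, 75/497, 745/4473, 103/497, 1/7].

π = [0.1896, 0.1429, 0.1509, 0.1666, 0.2072, 0.1429]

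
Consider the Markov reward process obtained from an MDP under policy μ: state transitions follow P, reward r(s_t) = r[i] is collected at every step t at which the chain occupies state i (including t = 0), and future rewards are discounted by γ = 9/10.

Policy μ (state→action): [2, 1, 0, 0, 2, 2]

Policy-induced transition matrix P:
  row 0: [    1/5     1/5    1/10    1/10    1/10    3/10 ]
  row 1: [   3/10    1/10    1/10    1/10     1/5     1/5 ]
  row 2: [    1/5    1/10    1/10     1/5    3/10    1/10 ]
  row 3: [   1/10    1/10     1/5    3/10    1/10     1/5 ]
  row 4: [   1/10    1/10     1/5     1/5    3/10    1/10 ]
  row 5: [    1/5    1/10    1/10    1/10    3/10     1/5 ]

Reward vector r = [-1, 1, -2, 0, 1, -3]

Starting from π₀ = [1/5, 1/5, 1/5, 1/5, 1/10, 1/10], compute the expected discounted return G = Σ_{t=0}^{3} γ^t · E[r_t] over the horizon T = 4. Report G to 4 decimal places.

t=0: π = [0.2000, 0.2000, 0.2000, 0.2000, 0.1000, 0.1000], E[r] = -0.6000, γ^t·E[r] = -0.600000, running G = -0.600000
t=1: π = [0.1900, 0.1200, 0.1300, 0.1700, 0.2000, 0.1900], E[r] = -0.7000, γ^t·E[r] = -0.630000, running G = -1.230000
t=2: π = [0.1750, 0.1190, 0.1370, 0.1670, 0.2160, 0.1860], E[r] = -0.6720, γ^t·E[r] = -0.544320, running G = -1.774320
t=3: π = [0.1736, 0.1175, 0.1383, 0.1687, 0.2197, 0.1822], E[r] = -0.6596, γ^t·E[r] = -0.480848, running G = -2.255168

G = -2.2552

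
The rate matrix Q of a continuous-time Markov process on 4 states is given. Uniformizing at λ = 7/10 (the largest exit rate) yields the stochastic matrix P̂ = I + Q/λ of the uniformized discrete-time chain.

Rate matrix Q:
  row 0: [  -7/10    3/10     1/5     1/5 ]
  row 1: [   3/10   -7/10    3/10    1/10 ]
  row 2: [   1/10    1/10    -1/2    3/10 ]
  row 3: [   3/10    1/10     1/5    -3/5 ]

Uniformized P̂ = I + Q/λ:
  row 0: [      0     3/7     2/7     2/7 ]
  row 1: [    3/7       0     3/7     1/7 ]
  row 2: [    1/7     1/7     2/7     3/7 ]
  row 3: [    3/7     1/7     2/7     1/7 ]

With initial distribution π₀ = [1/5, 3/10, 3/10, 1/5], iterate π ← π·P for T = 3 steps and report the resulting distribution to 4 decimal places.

t=0: π = [0.2000, 0.3000, 0.3000, 0.2000]
t=1: π = [0.2571, 0.1571, 0.3286, 0.2571]
t=2: π = [0.2245, 0.1939, 0.3082, 0.2735]
t=3: π = [0.2443, 0.1793, 0.3134, 0.2630]

π = [0.2443, 0.1793, 0.3134, 0.2630]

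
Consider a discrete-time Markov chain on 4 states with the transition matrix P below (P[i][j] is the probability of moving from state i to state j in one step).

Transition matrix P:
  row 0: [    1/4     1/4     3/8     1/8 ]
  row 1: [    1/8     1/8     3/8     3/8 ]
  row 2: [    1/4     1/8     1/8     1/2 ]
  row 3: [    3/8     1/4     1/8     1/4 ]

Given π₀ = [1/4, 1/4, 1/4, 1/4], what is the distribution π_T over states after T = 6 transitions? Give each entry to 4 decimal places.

π = [0.2632, 0.1956, 0.2397, 0.3014]

t=0: π = [0.2500, 0.2500, 0.2500, 0.2500]
t=1: π = [0.2500, 0.1875, 0.2500, 0.3125]
t=2: π = [0.2656, 0.1953, 0.2344, 0.3047]
t=3: π = [0.2637, 0.1963, 0.2402, 0.2998]
t=4: π = [0.2629, 0.1954, 0.2400, 0.3016]
t=5: π = [0.2633, 0.1956, 0.2396, 0.3016]
t=6: π = [0.2632, 0.1956, 0.2397, 0.3014]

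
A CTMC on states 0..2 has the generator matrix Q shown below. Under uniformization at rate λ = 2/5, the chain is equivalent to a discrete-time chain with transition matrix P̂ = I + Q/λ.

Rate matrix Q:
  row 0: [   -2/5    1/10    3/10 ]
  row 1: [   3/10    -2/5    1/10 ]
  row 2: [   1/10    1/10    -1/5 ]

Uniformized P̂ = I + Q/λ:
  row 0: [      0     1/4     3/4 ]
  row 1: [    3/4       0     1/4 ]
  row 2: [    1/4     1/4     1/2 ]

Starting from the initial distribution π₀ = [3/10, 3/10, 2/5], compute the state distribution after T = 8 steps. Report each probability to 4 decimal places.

π = [0.2800, 0.2000, 0.5200]

t=0: π = [0.3000, 0.3000, 0.4000]
t=1: π = [0.3250, 0.1750, 0.5000]
t=2: π = [0.2563, 0.2063, 0.5375]
t=3: π = [0.2891, 0.1984, 0.5125]
t=4: π = [0.2770, 0.2004, 0.5227]
t=5: π = [0.2810, 0.1999, 0.5191]
t=6: π = [0.2797, 0.2000, 0.5203]
t=7: π = [0.2801, 0.2000, 0.5199]
t=8: π = [0.2800, 0.2000, 0.5200]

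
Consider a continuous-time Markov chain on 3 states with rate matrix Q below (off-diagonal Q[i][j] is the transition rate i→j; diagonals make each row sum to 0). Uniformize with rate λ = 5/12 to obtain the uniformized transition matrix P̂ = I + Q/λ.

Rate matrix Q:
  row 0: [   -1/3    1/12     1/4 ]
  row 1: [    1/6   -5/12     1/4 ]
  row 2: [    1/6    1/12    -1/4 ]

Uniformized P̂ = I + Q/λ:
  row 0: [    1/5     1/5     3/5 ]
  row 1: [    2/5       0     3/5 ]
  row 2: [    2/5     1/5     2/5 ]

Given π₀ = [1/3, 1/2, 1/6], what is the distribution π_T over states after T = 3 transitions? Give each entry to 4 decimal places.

t=0: π = [0.3333, 0.5000, 0.1667]
t=1: π = [0.3333, 0.1000, 0.5667]
t=2: π = [0.3333, 0.1800, 0.4867]
t=3: π = [0.3333, 0.1640, 0.5027]

π = [0.3333, 0.1640, 0.5027]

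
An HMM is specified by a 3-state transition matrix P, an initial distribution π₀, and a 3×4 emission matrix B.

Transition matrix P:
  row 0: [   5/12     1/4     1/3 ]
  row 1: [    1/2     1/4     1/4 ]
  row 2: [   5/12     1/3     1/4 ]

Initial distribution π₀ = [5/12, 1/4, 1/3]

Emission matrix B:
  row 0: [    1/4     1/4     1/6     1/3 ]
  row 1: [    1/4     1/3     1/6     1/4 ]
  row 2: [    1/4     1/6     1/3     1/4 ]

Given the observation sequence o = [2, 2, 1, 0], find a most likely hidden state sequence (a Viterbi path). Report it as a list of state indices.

t=0: δ = [6.944e-02, 4.167e-02, 1.111e-01]  (obs o_0=2)
t=1: δ = [7.716e-03, 6.173e-03, 9.259e-03]  ψ = [2, 2, 2]  (obs o_1=2)
t=2: δ = [9.645e-04, 1.029e-03, 4.287e-04]  ψ = [2, 2, 0]  (obs o_2=1)
t=3: δ = [1.286e-04, 6.430e-05, 8.038e-05]  ψ = [1, 1, 0]  (obs o_3=0)
backtrack: best end state = 0; path = [2, 2, 1, 0]

path = [2, 2, 1, 0]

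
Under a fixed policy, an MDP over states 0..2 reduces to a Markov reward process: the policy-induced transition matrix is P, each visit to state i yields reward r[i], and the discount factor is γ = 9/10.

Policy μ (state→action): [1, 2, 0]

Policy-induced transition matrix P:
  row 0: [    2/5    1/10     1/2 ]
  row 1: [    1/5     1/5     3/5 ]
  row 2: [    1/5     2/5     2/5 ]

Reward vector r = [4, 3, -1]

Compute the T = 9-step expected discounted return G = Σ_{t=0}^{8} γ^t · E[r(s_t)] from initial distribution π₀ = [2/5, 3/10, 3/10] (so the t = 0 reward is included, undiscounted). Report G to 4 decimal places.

G = 9.0138

t=0: π = [0.4000, 0.3000, 0.3000], E[r] = 2.2000, γ^t·E[r] = 2.200000, running G = 2.200000
t=1: π = [0.2800, 0.2200, 0.5000], E[r] = 1.2800, γ^t·E[r] = 1.152000, running G = 3.352000
t=2: π = [0.2560, 0.2720, 0.4720], E[r] = 1.3680, γ^t·E[r] = 1.108080, running G = 4.460080
t=3: π = [0.2512, 0.2688, 0.4800], E[r] = 1.3312, γ^t·E[r] = 0.970445, running G = 5.430525
t=4: π = [0.2502, 0.2709, 0.4789], E[r] = 1.3347, γ^t·E[r] = 0.875710, running G = 6.306235
t=5: π = [0.2500, 0.2708, 0.4792], E[r] = 1.3332, γ^t·E[r] = 0.787270, running G = 7.093504
t=6: π = [0.2500, 0.2708, 0.4792], E[r] = 1.3334, γ^t·E[r] = 0.708617, running G = 7.802122
t=7: π = [0.2500, 0.2708, 0.4792], E[r] = 1.3333, γ^t·E[r] = 0.637728, running G = 8.439849
t=8: π = [0.2500, 0.2708, 0.4792], E[r] = 1.3333, γ^t·E[r] = 0.573957, running G = 9.013806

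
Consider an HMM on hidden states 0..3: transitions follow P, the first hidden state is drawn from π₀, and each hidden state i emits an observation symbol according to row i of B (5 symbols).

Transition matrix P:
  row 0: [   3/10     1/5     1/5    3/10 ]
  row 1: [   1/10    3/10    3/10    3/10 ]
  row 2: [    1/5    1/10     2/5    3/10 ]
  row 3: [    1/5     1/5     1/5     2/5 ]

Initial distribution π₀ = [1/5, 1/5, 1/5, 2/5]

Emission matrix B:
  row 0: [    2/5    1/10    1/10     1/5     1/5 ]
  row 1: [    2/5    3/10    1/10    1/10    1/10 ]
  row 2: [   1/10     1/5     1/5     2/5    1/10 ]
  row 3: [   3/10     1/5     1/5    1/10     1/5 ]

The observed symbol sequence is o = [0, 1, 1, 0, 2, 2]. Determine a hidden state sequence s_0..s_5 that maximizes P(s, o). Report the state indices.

path = [3, 3, 3, 3, 3, 3]

t=0: δ = [8.000e-02, 8.000e-02, 2.000e-02, 1.200e-01]  (obs o_0=0)
t=1: δ = [2.400e-03, 7.200e-03, 4.800e-03, 9.600e-03]  ψ = [0, 1, 1, 3]  (obs o_1=1)
t=2: δ = [1.920e-04, 6.480e-04, 4.320e-04, 7.680e-04]  ψ = [3, 1, 1, 3]  (obs o_2=1)
t=3: δ = [6.144e-05, 7.776e-05, 1.944e-05, 9.216e-05]  ψ = [3, 1, 1, 3]  (obs o_3=0)
t=4: δ = [1.843e-06, 2.333e-06, 4.666e-06, 7.373e-06]  ψ = [0, 1, 1, 3]  (obs o_4=2)
t=5: δ = [1.475e-07, 1.475e-07, 3.732e-07, 5.898e-07]  ψ = [3, 3, 2, 3]  (obs o_5=2)
backtrack: best end state = 3; path = [3, 3, 3, 3, 3, 3]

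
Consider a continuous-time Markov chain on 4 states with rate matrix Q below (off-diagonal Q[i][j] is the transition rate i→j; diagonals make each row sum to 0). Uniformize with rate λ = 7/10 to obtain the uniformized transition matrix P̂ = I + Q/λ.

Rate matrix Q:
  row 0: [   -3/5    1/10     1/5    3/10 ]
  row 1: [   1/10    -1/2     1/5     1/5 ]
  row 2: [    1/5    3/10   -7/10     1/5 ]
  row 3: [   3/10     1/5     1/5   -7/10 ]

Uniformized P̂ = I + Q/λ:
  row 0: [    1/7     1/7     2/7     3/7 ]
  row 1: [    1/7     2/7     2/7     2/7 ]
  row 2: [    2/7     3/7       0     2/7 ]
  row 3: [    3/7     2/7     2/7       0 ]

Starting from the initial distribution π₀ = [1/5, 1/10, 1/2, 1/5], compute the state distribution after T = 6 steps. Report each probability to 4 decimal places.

t=0: π = [0.2000, 0.1000, 0.5000, 0.2000]
t=1: π = [0.2714, 0.3286, 0.1429, 0.2571]
t=2: π = [0.2367, 0.2673, 0.2449, 0.2510]
t=3: π = [0.2496, 0.2869, 0.2157, 0.2478]
t=4: π = [0.2445, 0.2809, 0.2241, 0.2506]
t=5: π = [0.2465, 0.2828, 0.2217, 0.2491]
t=6: π = [0.2457, 0.2822, 0.2224, 0.2498]

π = [0.2457, 0.2822, 0.2224, 0.2498]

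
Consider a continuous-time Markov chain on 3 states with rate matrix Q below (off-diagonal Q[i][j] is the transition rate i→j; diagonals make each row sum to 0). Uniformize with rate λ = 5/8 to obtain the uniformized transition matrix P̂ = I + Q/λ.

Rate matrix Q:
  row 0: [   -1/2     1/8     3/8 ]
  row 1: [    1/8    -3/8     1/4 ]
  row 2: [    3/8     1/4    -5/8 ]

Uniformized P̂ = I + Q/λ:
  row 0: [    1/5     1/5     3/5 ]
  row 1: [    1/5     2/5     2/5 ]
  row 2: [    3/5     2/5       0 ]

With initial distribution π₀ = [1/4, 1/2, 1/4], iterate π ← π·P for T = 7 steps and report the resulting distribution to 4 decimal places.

π = [0.3329, 0.3332, 0.3339]

t=0: π = [0.2500, 0.5000, 0.2500]
t=1: π = [0.3000, 0.3500, 0.3500]
t=2: π = [0.3400, 0.3400, 0.3200]
t=3: π = [0.3280, 0.3320, 0.3400]
t=4: π = [0.3360, 0.3344, 0.3296]
t=5: π = [0.3318, 0.3328, 0.3354]
t=6: π = [0.3341, 0.3336, 0.3322]
t=7: π = [0.3329, 0.3332, 0.3339]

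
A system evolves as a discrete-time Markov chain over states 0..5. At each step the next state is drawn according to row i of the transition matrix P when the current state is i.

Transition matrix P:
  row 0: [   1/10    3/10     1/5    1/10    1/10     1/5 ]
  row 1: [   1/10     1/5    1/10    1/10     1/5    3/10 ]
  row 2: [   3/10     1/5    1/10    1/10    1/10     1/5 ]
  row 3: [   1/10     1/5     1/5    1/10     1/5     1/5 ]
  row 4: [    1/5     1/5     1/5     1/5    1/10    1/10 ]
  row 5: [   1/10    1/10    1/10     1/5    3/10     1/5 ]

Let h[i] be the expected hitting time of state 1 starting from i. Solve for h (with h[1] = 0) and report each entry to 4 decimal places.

h = [4.5847, 0.0000, 5.0014, 5.0839, 4.9924, 5.5914]

First-step conditioning: h[1] = 0; for i ≠ 1, h[i] = 1 + Σ_k P[i][k]·h[k].
  h[0] = 1 + 1/10·h[0] + 1/5·h[2] + 1/10·h[3] + 1/10·h[4] + 1/5·h[5]
  h[2] = 1 + 3/10·h[0] + 1/10·h[2] + 1/10·h[3] + 1/10·h[4] + 1/5·h[5]
  h[3] = 1 + 1/10·h[0] + 1/5·h[2] + 1/10·h[3] + 1/5·h[4] + 1/5·h[5]
  h[4] = 1 + 1/5·h[0] + 1/5·h[2] + 1/5·h[3] + 1/10·h[4] + 1/10·h[5]
  h[5] = 1 + 1/10·h[0] + 1/10·h[2] + 1/5·h[3] + 3/10·h[4] + 1/5·h[5]
Solving the 5×5 linear system over states ≠ 1 gives exactly h = [111210/24257, 0, 121320/24257, 123320/24257, 121100/24257, 135630/24257] (h[1] = 0 is the target).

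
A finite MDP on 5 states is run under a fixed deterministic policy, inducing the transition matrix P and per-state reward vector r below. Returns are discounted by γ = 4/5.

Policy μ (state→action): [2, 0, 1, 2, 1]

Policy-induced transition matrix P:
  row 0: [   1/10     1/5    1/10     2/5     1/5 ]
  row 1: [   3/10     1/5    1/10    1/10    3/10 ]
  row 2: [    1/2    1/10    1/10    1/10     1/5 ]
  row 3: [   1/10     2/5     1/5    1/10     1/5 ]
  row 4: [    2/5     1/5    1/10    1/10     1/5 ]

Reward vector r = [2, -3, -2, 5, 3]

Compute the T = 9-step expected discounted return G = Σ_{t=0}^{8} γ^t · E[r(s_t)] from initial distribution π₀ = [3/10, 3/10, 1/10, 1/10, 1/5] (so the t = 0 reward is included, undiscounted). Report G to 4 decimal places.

G = 4.5807

t=0: π = [0.3000, 0.3000, 0.1000, 0.1000, 0.2000], E[r] = 0.6000, γ^t·E[r] = 0.600000, running G = 0.600000
t=1: π = [0.2600, 0.2100, 0.1100, 0.1900, 0.2300], E[r] = 1.3100, γ^t·E[r] = 1.048000, running G = 1.648000
t=2: π = [0.2550, 0.2270, 0.1190, 0.1780, 0.2210], E[r] = 1.1440, γ^t·E[r] = 0.732160, running G = 2.380160
t=3: π = [0.2593, 0.2237, 0.1178, 0.1765, 0.2227], E[r] = 1.1625, γ^t·E[r] = 0.595200, running G = 2.975360
t=4: π = [0.2587, 0.2235, 0.1177, 0.1778, 0.2224], E[r] = 1.1675, γ^t·E[r] = 0.478224, running G = 3.453584
t=5: π = [0.2585, 0.2238, 0.1178, 0.1776, 0.2224], E[r] = 1.1651, γ^t·E[r] = 0.381771, running G = 3.835356
t=6: π = [0.2586, 0.2237, 0.1178, 0.1775, 0.2224], E[r] = 1.1653, γ^t·E[r] = 0.305465, running G = 4.140820
t=7: π = [0.2586, 0.2237, 0.1178, 0.1776, 0.2224], E[r] = 1.1654, γ^t·E[r] = 0.244405, running G = 4.385225
t=8: π = [0.2586, 0.2237, 0.1178, 0.1776, 0.2224], E[r] = 1.1654, γ^t·E[r] = 0.195515, running G = 4.580740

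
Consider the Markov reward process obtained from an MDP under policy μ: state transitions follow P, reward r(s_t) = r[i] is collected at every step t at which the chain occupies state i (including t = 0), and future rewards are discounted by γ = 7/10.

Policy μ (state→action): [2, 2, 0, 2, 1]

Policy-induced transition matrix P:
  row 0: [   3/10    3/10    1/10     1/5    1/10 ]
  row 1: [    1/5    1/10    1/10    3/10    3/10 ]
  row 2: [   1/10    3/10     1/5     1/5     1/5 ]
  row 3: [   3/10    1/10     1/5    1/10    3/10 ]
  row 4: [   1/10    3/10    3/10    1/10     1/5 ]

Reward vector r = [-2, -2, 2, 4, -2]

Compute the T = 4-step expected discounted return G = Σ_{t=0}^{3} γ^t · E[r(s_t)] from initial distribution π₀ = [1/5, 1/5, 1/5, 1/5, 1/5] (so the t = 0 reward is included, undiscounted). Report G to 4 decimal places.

G = -0.2967

t=0: π = [0.2000, 0.2000, 0.2000, 0.2000, 0.2000], E[r] = 0.0000, γ^t·E[r] = 0.000000, running G = 0.000000
t=1: π = [0.2000, 0.2200, 0.1800, 0.1800, 0.2200], E[r] = -0.2000, γ^t·E[r] = -0.140000, running G = -0.140000
t=2: π = [0.1980, 0.2200, 0.1800, 0.1820, 0.2200], E[r] = -0.1880, γ^t·E[r] = -0.092120, running G = -0.232120
t=3: π = [0.1980, 0.2196, 0.1802, 0.1818, 0.2204], E[r] = -0.1884, γ^t·E[r] = -0.064621, running G = -0.296741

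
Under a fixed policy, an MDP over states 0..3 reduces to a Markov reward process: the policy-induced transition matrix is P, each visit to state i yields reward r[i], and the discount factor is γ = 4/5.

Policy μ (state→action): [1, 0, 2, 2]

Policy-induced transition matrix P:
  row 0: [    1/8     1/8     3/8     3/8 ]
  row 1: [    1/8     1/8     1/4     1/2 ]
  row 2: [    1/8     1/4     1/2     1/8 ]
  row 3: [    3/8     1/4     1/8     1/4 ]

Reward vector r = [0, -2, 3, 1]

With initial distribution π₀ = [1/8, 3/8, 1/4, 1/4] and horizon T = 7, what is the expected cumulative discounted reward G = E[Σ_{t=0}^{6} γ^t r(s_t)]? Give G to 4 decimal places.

t=0: π = [0.1250, 0.3750, 0.2500, 0.2500], E[r] = 0.2500, γ^t·E[r] = 0.250000, running G = 0.250000
t=1: π = [0.1875, 0.1875, 0.2969, 0.3281], E[r] = 0.8438, γ^t·E[r] = 0.675000, running G = 0.925000
t=2: π = [0.2070, 0.2031, 0.3066, 0.2832], E[r] = 0.7969, γ^t·E[r] = 0.510000, running G = 1.435000
t=3: π = [0.1958, 0.1987, 0.3171, 0.2883], E[r] = 0.8423, γ^t·E[r] = 0.431250, running G = 1.866250
t=4: π = [0.1971, 0.2007, 0.3177, 0.2845], E[r] = 0.8363, γ^t·E[r] = 0.342550, running G = 2.208800
t=5: π = [0.1961, 0.2003, 0.3185, 0.2851], E[r] = 0.8400, γ^t·E[r] = 0.275263, running G = 2.484063
t=6: π = [0.1963, 0.2004, 0.3185, 0.2848], E[r] = 0.8394, γ^t·E[r] = 0.220041, running G = 2.704104

G = 2.7041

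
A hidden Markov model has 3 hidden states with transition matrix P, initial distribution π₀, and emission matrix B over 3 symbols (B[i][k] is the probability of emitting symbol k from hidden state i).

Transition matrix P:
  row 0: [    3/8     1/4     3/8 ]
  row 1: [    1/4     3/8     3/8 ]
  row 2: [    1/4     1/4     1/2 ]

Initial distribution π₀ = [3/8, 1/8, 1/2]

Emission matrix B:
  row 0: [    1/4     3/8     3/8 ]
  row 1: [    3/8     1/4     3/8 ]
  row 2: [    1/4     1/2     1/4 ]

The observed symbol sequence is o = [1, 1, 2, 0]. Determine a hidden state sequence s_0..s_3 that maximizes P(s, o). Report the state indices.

t=0: δ = [1.406e-01, 3.125e-02, 2.500e-01]  (obs o_0=1)
t=1: δ = [2.344e-02, 1.562e-02, 6.250e-02]  ψ = [2, 2, 2]  (obs o_1=1)
t=2: δ = [5.859e-03, 5.859e-03, 7.812e-03]  ψ = [2, 2, 2]  (obs o_2=2)
t=3: δ = [5.493e-04, 8.240e-04, 9.766e-04]  ψ = [0, 1, 2]  (obs o_3=0)
backtrack: best end state = 2; path = [2, 2, 2, 2]

path = [2, 2, 2, 2]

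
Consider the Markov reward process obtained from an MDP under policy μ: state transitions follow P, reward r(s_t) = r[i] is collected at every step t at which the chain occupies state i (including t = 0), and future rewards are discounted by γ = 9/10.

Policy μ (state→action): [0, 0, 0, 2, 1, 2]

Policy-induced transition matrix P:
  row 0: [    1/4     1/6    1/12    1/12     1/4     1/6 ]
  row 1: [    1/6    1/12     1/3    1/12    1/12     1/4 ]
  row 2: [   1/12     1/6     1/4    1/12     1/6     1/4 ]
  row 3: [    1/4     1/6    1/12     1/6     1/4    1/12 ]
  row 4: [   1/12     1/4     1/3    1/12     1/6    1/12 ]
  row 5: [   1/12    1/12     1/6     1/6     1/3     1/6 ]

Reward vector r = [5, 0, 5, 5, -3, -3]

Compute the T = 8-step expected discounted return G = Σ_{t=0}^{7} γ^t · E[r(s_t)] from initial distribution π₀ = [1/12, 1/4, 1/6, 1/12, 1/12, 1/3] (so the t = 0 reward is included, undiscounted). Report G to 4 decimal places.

G = 6.0627

t=0: π = [0.0833, 0.2500, 0.1667, 0.0833, 0.0833, 0.3333], E[r] = 0.4167, γ^t·E[r] = 0.416667, running G = 0.416667
t=1: π = [0.1319, 0.1250, 0.2222, 0.1181, 0.2153, 0.1875], E[r] = 1.1528, γ^t·E[r] = 1.037500, running G = 1.454167
t=2: π = [0.1354, 0.1586, 0.2211, 0.1088, 0.2083, 0.1678], E[r] = 1.1979, γ^t·E[r] = 0.970313, running G = 2.424479
t=3: π = [0.1372, 0.1568, 0.2259, 0.1064, 0.2018, 0.1719], E[r] = 1.2267, γ^t·E[r] = 0.894234, running G = 3.318714
t=4: π = [0.1370, 0.1561, 0.2250, 0.1065, 0.2025, 0.1729], E[r] = 1.2161, γ^t·E[r] = 0.797913, running G = 4.116627
t=5: π = [0.1369, 0.1561, 0.2249, 0.1066, 0.2028, 0.1727], E[r] = 1.2159, γ^t·E[r] = 0.717972, running G = 4.834599
t=6: π = [0.1369, 0.1562, 0.2249, 0.1066, 0.2027, 0.1726], E[r] = 1.2163, γ^t·E[r] = 0.646369, running G = 5.480968
t=7: π = [0.1369, 0.1562, 0.2249, 0.1066, 0.2027, 0.1726], E[r] = 1.2163, γ^t·E[r] = 0.581732, running G = 6.062700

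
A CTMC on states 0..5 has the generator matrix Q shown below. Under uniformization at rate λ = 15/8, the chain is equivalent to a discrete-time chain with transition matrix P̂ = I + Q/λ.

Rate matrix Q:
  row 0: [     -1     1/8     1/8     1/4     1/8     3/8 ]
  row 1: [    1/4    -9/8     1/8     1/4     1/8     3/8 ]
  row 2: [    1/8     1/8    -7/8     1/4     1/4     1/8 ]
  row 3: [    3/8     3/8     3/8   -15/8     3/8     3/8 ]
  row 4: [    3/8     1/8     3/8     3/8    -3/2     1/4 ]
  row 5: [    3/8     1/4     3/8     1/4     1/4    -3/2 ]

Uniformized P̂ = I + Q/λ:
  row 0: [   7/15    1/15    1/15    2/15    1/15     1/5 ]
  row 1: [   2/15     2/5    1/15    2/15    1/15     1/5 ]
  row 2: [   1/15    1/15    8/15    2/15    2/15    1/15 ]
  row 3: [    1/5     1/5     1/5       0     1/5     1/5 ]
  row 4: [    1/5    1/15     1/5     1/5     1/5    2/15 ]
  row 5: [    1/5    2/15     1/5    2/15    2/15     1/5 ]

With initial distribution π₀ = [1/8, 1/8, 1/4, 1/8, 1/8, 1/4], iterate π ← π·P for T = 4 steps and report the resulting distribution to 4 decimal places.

t=0: π = [0.1250, 0.1250, 0.2500, 0.1250, 0.1250, 0.2500]
t=1: π = [0.1917, 0.1417, 0.2500, 0.1250, 0.1333, 0.1583]
t=2: π = [0.2083, 0.1411, 0.2389, 0.1256, 0.1283, 0.1578]
t=3: π = [0.2143, 0.1410, 0.2330, 0.1251, 0.1270, 0.1596]
t=4: π = [0.2167, 0.1410, 0.2303, 0.1251, 0.1265, 0.1605]

π = [0.2167, 0.1410, 0.2303, 0.1251, 0.1265, 0.1605]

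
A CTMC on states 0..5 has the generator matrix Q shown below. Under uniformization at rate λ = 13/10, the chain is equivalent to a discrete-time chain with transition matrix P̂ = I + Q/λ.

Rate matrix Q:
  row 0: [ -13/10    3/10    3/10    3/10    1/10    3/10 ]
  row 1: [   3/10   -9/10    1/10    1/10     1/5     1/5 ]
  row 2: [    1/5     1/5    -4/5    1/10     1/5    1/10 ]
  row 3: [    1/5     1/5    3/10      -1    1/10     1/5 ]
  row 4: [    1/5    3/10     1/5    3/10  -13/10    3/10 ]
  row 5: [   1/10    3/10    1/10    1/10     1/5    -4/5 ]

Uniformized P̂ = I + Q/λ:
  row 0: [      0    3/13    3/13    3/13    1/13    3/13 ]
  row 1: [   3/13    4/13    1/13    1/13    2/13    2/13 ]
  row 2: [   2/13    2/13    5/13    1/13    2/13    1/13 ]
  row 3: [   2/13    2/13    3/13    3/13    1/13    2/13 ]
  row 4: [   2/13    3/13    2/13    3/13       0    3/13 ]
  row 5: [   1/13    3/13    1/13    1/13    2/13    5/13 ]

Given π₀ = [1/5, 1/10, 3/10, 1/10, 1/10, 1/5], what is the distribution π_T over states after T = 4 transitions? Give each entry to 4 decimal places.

π = [0.1346, 0.2230, 0.1850, 0.1363, 0.1153, 0.2059]

t=0: π = [0.2000, 0.1000, 0.3000, 0.1000, 0.1000, 0.2000]
t=1: π = [0.1154, 0.2077, 0.2231, 0.1385, 0.1154, 0.2000]
t=2: π = [0.1367, 0.2189, 0.1935, 0.1337, 0.1166, 0.2006]
t=3: π = [0.1342, 0.2224, 0.1870, 0.1365, 0.1151, 0.2047]
t=4: π = [0.1346, 0.2230, 0.1850, 0.1363, 0.1153, 0.2059]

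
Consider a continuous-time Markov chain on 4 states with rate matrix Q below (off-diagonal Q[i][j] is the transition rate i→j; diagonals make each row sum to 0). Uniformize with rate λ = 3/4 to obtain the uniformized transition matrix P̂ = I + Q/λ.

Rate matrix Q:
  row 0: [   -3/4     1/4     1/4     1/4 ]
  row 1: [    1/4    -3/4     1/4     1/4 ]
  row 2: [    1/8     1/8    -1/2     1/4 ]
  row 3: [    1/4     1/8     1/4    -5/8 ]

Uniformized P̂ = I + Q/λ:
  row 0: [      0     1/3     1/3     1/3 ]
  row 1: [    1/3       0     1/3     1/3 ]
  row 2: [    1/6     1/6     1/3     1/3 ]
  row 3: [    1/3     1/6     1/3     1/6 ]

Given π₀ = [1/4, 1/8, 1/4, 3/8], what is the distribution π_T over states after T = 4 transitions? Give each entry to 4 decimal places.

π = [0.2083, 0.1726, 0.3333, 0.2858]

t=0: π = [0.2500, 0.1250, 0.2500, 0.3750]
t=1: π = [0.2083, 0.1875, 0.3333, 0.2708]
t=2: π = [0.2083, 0.1701, 0.3333, 0.2882]
t=3: π = [0.2083, 0.1730, 0.3333, 0.2853]
t=4: π = [0.2083, 0.1726, 0.3333, 0.2858]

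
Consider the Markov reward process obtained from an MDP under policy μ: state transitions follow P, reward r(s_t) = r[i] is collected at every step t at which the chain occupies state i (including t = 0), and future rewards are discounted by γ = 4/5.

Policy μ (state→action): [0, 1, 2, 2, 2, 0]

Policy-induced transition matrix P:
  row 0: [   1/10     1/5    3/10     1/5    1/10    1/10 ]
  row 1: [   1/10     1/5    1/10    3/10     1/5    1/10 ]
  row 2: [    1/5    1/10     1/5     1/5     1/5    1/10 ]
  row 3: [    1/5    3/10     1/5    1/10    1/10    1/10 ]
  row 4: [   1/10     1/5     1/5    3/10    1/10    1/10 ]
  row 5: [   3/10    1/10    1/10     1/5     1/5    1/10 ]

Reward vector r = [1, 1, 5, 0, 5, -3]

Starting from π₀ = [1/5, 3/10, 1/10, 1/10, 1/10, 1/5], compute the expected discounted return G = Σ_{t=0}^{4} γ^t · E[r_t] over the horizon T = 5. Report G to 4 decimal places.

G = 4.9441

t=0: π = [0.2000, 0.3000, 0.1000, 0.1000, 0.1000, 0.2000], E[r] = 0.9000, γ^t·E[r] = 0.900000, running G = 0.900000
t=1: π = [0.1600, 0.1800, 0.1700, 0.2300, 0.1600, 0.1000], E[r] = 1.6900, γ^t·E[r] = 1.352000, running G = 2.252000
t=2: π = [0.1600, 0.1960, 0.1880, 0.2110, 0.1450, 0.1000], E[r] = 1.7210, γ^t·E[r] = 1.101440, running G = 3.353440
t=3: π = [0.1599, 0.1923, 0.1864, 0.2130, 0.1484, 0.1000], E[r] = 1.7262, γ^t·E[r] = 0.883814, running G = 4.237254
t=4: π = [0.1599, 0.1927, 0.1868, 0.2128, 0.1479, 0.1000], E[r] = 1.7258, γ^t·E[r] = 0.706867, running G = 4.944122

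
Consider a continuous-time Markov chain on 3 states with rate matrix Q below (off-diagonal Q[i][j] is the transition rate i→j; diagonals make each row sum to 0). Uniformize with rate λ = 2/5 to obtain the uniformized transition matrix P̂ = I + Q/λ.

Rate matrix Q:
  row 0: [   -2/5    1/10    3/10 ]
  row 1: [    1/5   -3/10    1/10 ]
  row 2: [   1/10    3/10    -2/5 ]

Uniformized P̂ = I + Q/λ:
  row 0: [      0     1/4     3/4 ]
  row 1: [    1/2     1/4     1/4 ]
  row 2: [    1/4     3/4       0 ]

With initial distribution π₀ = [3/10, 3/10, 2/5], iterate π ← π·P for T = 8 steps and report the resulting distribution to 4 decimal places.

π = [0.2812, 0.4059, 0.3129]

t=0: π = [0.3000, 0.3000, 0.4000]
t=1: π = [0.2500, 0.4500, 0.3000]
t=2: π = [0.3000, 0.4000, 0.3000]
t=3: π = [0.2750, 0.4000, 0.3250]
t=4: π = [0.2813, 0.4125, 0.3063]
t=5: π = [0.2828, 0.4031, 0.3141]
t=6: π = [0.2801, 0.4070, 0.3129]
t=7: π = [0.2817, 0.4064, 0.3118]
t=8: π = [0.2812, 0.4059, 0.3129]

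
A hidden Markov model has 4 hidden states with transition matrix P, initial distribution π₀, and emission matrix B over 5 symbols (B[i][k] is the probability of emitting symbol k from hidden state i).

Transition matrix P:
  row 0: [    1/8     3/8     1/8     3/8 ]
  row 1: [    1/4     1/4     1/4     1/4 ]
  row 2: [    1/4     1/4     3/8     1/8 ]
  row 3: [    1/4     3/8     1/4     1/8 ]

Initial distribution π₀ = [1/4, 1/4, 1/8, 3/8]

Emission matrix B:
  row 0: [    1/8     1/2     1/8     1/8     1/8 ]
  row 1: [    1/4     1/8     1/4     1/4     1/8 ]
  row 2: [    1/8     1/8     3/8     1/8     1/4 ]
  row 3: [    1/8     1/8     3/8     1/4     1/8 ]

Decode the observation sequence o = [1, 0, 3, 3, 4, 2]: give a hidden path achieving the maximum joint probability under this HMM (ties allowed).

t=0: δ = [1.250e-01, 3.125e-02, 1.562e-02, 4.688e-02]  (obs o_0=1)
t=1: δ = [1.953e-03, 1.172e-02, 1.953e-03, 5.859e-03]  ψ = [0, 0, 0, 0]  (obs o_1=0)
t=2: δ = [3.662e-04, 7.324e-04, 3.662e-04, 7.324e-04]  ψ = [1, 1, 1, 1]  (obs o_2=3)
t=3: δ = [2.289e-05, 6.866e-05, 2.289e-05, 4.578e-05]  ψ = [1, 3, 1, 1]  (obs o_3=3)
t=4: δ = [2.146e-06, 2.146e-06, 4.292e-06, 2.146e-06]  ψ = [1, 1, 1, 1]  (obs o_4=4)
t=5: δ = [1.341e-07, 2.682e-07, 6.035e-07, 3.017e-07]  ψ = [2, 2, 2, 0]  (obs o_5=2)
backtrack: best end state = 2; path = [0, 1, 3, 1, 2, 2]

path = [0, 1, 3, 1, 2, 2]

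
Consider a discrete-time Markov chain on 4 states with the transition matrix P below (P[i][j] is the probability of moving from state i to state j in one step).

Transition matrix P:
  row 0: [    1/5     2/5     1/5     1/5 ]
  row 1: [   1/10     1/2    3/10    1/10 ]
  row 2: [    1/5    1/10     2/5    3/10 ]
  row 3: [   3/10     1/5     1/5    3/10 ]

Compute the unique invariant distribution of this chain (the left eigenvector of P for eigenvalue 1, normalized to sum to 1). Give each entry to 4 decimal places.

π = [0.1921, 0.2995, 0.2874, 0.2209]

Balance equations π_j = Σ_i π_i·P[i][j]:
  π_0 = 1/5·π_0 + 1/10·π_1 + 1/5·π_2 + 3/10·π_3
  π_1 = 2/5·π_0 + 1/2·π_1 + 1/10·π_2 + 1/5·π_3
  π_2 = 1/5·π_0 + 3/10·π_1 + 2/5·π_2 + 1/5·π_3
  normalize: π_0 + π_1 + π_2 + π_3 = 1
Solving the linear system gives exactly π = [127/661, 198/661, 190/661, 146/661].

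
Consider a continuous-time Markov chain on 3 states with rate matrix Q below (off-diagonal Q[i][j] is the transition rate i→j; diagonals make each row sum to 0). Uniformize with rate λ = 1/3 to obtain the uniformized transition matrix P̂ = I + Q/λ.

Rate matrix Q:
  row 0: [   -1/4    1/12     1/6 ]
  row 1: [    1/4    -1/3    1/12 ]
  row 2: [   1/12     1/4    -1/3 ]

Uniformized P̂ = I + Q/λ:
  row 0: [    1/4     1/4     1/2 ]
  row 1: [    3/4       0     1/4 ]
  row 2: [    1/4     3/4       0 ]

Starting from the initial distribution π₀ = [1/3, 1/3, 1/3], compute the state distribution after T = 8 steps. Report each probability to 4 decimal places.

t=0: π = [0.3333, 0.3333, 0.3333]
t=1: π = [0.4167, 0.3333, 0.2500]
t=2: π = [0.4167, 0.2917, 0.2917]
t=3: π = [0.3958, 0.3229, 0.2813]
t=4: π = [0.4115, 0.3099, 0.2786]
t=5: π = [0.4049, 0.3118, 0.2832]
t=6: π = [0.4059, 0.3136, 0.2804]
t=7: π = [0.4068, 0.3118, 0.2814]
t=8: π = [0.4059, 0.3127, 0.2814]

π = [0.4059, 0.3127, 0.2814]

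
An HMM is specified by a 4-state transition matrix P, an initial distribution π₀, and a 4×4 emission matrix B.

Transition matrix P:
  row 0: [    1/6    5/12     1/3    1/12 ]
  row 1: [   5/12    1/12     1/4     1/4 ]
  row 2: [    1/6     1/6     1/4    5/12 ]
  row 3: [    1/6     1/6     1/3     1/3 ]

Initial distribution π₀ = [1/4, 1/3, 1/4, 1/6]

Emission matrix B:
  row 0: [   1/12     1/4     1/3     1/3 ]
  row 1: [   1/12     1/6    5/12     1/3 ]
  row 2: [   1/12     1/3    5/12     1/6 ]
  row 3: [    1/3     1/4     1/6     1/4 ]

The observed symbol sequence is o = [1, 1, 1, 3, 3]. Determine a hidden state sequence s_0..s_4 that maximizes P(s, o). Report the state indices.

t=0: δ = [6.250e-02, 5.556e-02, 8.333e-02, 4.167e-02]  (obs o_0=1)
t=1: δ = [5.787e-03, 4.340e-03, 6.944e-03, 8.681e-03]  ψ = [1, 0, 0, 2]  (obs o_1=1)
t=2: δ = [4.521e-04, 4.019e-04, 9.645e-04, 7.234e-04]  ψ = [1, 0, 3, 2]  (obs o_2=1)
t=3: δ = [5.582e-05, 6.279e-05, 4.019e-05, 1.005e-04]  ψ = [1, 0, 2, 2]  (obs o_3=3)
t=4: δ = [8.721e-06, 7.752e-06, 5.582e-06, 8.372e-06]  ψ = [1, 0, 3, 3]  (obs o_4=3)
backtrack: best end state = 0; path = [0, 1, 0, 1, 0]

path = [0, 1, 0, 1, 0]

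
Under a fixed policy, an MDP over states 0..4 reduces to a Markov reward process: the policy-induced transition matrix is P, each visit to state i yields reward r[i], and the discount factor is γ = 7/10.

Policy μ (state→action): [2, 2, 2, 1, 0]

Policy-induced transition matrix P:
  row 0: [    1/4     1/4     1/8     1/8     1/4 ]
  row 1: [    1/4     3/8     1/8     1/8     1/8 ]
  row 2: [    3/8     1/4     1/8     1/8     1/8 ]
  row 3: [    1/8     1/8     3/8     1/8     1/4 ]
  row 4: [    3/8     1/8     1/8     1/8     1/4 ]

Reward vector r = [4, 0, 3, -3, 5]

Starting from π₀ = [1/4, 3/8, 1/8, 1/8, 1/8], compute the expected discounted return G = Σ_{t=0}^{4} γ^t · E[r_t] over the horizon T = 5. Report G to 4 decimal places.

t=0: π = [0.2500, 0.3750, 0.1250, 0.1250, 0.1250], E[r] = 1.6250, γ^t·E[r] = 1.625000, running G = 1.625000
t=1: π = [0.2656, 0.2656, 0.1563, 0.1250, 0.1875], E[r] = 2.0938, γ^t·E[r] = 1.465625, running G = 3.090625
t=2: π = [0.2773, 0.2441, 0.1563, 0.1250, 0.1973], E[r] = 2.1895, γ^t·E[r] = 1.072832, running G = 4.163457
t=3: π = [0.2786, 0.2402, 0.1563, 0.1250, 0.2000], E[r] = 2.2078, γ^t·E[r] = 0.757263, running G = 4.920720
t=4: π = [0.2789, 0.2394, 0.1563, 0.1250, 0.2004], E[r] = 2.2115, γ^t·E[r] = 0.530993, running G = 5.451713

G = 5.4517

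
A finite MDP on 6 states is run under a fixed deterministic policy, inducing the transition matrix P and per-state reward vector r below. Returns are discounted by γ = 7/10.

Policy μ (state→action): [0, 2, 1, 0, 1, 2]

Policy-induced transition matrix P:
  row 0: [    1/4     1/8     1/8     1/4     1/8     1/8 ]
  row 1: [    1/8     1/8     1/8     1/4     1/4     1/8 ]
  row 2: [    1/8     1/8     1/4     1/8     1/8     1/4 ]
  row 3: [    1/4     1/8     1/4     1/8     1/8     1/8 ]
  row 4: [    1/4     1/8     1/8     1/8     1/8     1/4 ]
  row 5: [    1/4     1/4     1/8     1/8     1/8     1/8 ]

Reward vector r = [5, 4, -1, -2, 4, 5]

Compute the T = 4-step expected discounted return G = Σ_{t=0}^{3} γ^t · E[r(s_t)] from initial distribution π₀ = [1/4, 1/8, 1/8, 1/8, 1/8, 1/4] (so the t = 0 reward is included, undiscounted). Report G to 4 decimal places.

G = 7.0146

t=0: π = [0.2500, 0.1250, 0.1250, 0.1250, 0.1250, 0.2500], E[r] = 3.1250, γ^t·E[r] = 3.125000, running G = 3.125000
t=1: π = [0.2188, 0.1563, 0.1563, 0.1719, 0.1406, 0.1563], E[r] = 2.5625, γ^t·E[r] = 1.793750, running G = 4.918750
t=2: π = [0.2109, 0.1445, 0.1660, 0.1719, 0.1445, 0.1621], E[r] = 2.5117, γ^t·E[r] = 1.230742, running G = 6.149492
t=3: π = [0.2112, 0.1453, 0.1672, 0.1694, 0.1431, 0.1638], E[r] = 2.5222, γ^t·E[r] = 0.865120, running G = 7.014613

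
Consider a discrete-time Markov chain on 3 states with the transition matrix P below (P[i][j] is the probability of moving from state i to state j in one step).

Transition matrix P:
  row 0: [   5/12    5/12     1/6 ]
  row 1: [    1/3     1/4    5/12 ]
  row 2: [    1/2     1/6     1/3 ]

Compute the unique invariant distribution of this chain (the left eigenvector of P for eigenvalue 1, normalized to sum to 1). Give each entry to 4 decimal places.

π = [0.4161, 0.2953, 0.2886]

Balance equations π_j = Σ_i π_i·P[i][j]:
  π_0 = 5/12·π_0 + 1/3·π_1 + 1/2·π_2
  π_1 = 5/12·π_0 + 1/4·π_1 + 1/6·π_2
  normalize: π_0 + π_1 + π_2 = 1
Solving the linear system gives exactly π = [62/149, 44/149, 43/149].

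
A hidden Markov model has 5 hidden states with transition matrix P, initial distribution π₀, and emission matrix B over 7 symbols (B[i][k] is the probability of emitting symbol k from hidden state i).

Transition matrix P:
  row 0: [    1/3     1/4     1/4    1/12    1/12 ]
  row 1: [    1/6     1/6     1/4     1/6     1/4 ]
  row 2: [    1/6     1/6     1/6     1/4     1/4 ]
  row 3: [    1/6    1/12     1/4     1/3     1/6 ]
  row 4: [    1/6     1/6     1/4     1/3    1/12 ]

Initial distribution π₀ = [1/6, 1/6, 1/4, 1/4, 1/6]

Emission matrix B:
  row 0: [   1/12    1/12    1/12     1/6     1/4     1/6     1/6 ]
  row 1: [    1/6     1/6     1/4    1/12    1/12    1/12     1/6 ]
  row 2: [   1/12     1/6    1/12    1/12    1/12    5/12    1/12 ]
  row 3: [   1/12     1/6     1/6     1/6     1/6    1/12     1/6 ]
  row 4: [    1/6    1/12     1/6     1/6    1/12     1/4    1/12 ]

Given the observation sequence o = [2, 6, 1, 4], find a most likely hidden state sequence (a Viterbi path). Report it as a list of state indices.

t=0: δ = [1.389e-02, 4.167e-02, 2.083e-02, 4.167e-02, 2.778e-02]  (obs o_0=2)
t=1: δ = [1.157e-03, 1.157e-03, 8.681e-04, 2.315e-03, 8.681e-04]  ψ = [1, 1, 1, 3, 1]  (obs o_1=6)
t=2: δ = [3.215e-05, 4.823e-05, 9.645e-05, 1.286e-04, 3.215e-05]  ψ = [0, 0, 3, 3, 3]  (obs o_2=1)
t=3: δ = [5.358e-06, 1.340e-06, 2.679e-06, 7.144e-06, 2.009e-06]  ψ = [3, 2, 3, 3, 2]  (obs o_3=4)
backtrack: best end state = 3; path = [3, 3, 3, 3]

path = [3, 3, 3, 3]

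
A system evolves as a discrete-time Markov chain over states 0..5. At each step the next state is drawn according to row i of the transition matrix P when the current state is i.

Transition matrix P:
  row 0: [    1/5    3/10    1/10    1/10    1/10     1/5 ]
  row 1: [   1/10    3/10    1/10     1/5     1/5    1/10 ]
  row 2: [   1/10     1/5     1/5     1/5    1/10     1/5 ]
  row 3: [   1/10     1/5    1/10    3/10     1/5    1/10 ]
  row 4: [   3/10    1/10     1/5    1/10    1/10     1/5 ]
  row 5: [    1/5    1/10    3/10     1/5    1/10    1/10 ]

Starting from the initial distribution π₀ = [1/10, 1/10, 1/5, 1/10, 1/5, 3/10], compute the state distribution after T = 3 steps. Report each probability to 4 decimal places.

t=0: π = [0.1000, 0.1000, 0.2000, 0.1000, 0.2000, 0.3000]
t=1: π = [0.1800, 0.1700, 0.2000, 0.1800, 0.1200, 0.1500]
t=2: π = [0.1570, 0.2080, 0.1620, 0.1880, 0.1350, 0.1500]
t=3: π = [0.1577, 0.2080, 0.1597, 0.1896, 0.1396, 0.1454]

π = [0.1577, 0.2080, 0.1597, 0.1896, 0.1396, 0.1454]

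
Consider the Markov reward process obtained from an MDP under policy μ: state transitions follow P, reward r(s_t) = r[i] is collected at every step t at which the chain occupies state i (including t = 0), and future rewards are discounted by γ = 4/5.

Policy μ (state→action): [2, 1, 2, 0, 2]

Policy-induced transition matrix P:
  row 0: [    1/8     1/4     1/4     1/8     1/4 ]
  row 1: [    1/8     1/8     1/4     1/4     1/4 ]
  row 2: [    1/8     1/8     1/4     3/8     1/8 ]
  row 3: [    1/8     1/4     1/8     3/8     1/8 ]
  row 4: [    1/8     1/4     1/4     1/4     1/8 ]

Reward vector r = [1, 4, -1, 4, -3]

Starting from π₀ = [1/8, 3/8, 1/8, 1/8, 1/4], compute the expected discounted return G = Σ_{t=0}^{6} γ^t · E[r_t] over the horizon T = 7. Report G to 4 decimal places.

t=0: π = [0.1250, 0.3750, 0.1250, 0.1250, 0.2500], E[r] = 1.2500, γ^t·E[r] = 1.250000, running G = 1.250000
t=1: π = [0.1250, 0.1875, 0.2344, 0.2656, 0.1875], E[r] = 1.1406, γ^t·E[r] = 0.912500, running G = 2.162500
t=2: π = [0.1250, 0.1973, 0.2168, 0.2969, 0.1641], E[r] = 1.3926, γ^t·E[r] = 0.891250, running G = 3.053750
t=3: π = [0.1250, 0.1982, 0.2129, 0.2986, 0.1653], E[r] = 1.4036, γ^t·E[r] = 0.718625, running G = 3.772375
t=4: π = [0.1250, 0.1986, 0.2127, 0.2983, 0.1654], E[r] = 1.4038, γ^t·E[r] = 0.574988, running G = 4.347363
t=5: π = [0.1250, 0.1986, 0.2127, 0.2982, 0.1655], E[r] = 1.4033, γ^t·E[r] = 0.459829, running G = 4.807191
t=6: π = [0.1250, 0.1986, 0.2127, 0.2982, 0.1654], E[r] = 1.4033, γ^t·E[r] = 0.367857, running G = 5.175049

G = 5.1750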